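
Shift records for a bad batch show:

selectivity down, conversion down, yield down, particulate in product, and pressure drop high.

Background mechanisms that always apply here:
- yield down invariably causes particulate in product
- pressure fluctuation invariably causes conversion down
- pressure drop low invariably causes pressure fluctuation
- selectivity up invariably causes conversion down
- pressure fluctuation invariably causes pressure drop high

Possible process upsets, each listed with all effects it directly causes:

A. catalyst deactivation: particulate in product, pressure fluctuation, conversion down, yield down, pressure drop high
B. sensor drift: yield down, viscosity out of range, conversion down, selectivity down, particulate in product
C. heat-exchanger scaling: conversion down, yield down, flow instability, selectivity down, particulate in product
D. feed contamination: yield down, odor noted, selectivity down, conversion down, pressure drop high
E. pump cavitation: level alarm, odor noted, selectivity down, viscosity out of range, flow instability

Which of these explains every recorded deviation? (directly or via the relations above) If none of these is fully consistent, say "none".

D

Checking each candidate against the observations:
(A) catalyst deactivation — does not account for selectivity down
(B) sensor drift — selectivity down ✓; conversion down ✓; yield down ✓; particulate in product ✓; pressure drop high ✗
(C) heat-exchanger scaling — selectivity down ✓; conversion down ✓; yield down ✓; particulate in product ✓; pressure drop high ✗
(D) feed contamination — selectivity down ✓; conversion down ✓; yield down ✓; particulate in product ✓ (through yield down → particulate in product); pressure drop high ✓
(E) pump cavitation — selectivity down ✓; conversion down ✗; yield down ✗; particulate in product ✗; pressure drop high ✗
(D) alone accounts for all the evidence.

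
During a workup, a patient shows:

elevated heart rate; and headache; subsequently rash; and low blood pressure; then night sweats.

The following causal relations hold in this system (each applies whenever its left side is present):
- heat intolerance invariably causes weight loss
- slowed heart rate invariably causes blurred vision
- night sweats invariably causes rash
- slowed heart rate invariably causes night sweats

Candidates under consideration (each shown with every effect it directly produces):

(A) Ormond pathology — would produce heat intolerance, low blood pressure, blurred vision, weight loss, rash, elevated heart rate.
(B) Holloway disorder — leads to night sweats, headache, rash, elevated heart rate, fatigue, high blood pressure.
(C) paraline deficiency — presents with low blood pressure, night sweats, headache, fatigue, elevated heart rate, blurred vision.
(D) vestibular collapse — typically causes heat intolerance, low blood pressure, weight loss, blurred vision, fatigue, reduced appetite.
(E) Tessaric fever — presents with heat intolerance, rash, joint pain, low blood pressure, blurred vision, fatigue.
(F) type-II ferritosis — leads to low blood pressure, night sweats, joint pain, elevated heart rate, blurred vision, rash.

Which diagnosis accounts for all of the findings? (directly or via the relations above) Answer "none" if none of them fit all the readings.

C

Checking each candidate against the observations:
(A) Ormond pathology — elevated heart rate +; headache -; rash +; low blood pressure +; night sweats -
(B) Holloway disorder — elevated heart rate +; headache +; rash +; low blood pressure -; night sweats +
(C) paraline deficiency — accounts for every observation (rash by night sweats → rash)
(D) vestibular collapse — elevated heart rate -; headache -; rash -; low blood pressure +; night sweats -
(E) Tessaric fever — does not account for elevated heart rate, headache, night sweats
(F) type-II ferritosis — elevated heart rate +; headache -; rash +; low blood pressure +; night sweats +
(C) is the only candidate with no mismatches.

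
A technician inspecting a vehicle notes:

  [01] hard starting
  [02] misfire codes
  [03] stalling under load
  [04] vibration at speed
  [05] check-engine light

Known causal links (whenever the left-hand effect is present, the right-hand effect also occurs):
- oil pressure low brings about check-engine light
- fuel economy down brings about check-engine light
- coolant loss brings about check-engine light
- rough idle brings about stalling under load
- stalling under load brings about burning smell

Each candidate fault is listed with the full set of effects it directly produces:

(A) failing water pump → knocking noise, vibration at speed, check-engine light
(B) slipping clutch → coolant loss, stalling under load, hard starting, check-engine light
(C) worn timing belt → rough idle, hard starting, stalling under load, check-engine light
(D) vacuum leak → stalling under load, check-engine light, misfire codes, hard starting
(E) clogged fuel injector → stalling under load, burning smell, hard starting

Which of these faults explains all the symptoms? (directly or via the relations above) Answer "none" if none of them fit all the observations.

Checking each candidate against the observations:
(A) failing water pump — hard starting NO; misfire codes NO; stalling under load NO; vibration at speed yes; check-engine light yes
(B) slipping clutch — hard starting yes; misfire codes NO; stalling under load yes; vibration at speed NO; check-engine light yes
(C) worn timing belt — does not account for misfire codes, vibration at speed
(D) vacuum leak — does not account for vibration at speed
(E) clogged fuel injector — does not account for misfire codes, vibration at speed, check-engine light
None of the listed candidates fits everything.

none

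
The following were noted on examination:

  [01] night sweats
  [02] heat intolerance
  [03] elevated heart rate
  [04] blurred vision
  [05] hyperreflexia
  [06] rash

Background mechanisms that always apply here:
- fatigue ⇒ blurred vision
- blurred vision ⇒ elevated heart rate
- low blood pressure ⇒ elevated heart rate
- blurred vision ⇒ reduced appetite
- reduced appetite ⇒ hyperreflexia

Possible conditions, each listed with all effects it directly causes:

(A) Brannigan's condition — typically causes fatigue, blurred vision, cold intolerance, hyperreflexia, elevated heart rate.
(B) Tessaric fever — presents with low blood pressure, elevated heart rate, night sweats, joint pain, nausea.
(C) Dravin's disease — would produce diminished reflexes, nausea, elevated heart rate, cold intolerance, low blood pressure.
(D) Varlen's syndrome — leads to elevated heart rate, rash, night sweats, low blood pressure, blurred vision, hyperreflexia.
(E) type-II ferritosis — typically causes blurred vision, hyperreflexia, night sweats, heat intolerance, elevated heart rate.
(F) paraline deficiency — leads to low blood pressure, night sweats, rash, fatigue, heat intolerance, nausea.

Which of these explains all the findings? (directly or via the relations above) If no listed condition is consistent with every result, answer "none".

F

For each candidate, compare predicted effects to what was observed:
(A) Brannigan's condition — night sweats miss; heat intolerance miss; elevated heart rate match; blurred vision match; hyperreflexia match; rash miss
(B) Tessaric fever — night sweats match; heat intolerance miss; elevated heart rate match; blurred vision miss; hyperreflexia miss; rash miss
(C) Dravin's disease — night sweats miss; heat intolerance miss; elevated heart rate match; blurred vision miss; hyperreflexia miss; rash miss
(D) Varlen's syndrome — does not account for heat intolerance
(E) type-II ferritosis — night sweats match; heat intolerance match; elevated heart rate match; blurred vision match; hyperreflexia match; rash miss
(F) paraline deficiency — night sweats match; heat intolerance match; elevated heart rate match (by low blood pressure → elevated heart rate); blurred vision match (by fatigue → blurred vision); hyperreflexia match (by fatigue → blurred vision → reduced appetite → hyperreflexia); rash match
Only (F) is consistent with every observation.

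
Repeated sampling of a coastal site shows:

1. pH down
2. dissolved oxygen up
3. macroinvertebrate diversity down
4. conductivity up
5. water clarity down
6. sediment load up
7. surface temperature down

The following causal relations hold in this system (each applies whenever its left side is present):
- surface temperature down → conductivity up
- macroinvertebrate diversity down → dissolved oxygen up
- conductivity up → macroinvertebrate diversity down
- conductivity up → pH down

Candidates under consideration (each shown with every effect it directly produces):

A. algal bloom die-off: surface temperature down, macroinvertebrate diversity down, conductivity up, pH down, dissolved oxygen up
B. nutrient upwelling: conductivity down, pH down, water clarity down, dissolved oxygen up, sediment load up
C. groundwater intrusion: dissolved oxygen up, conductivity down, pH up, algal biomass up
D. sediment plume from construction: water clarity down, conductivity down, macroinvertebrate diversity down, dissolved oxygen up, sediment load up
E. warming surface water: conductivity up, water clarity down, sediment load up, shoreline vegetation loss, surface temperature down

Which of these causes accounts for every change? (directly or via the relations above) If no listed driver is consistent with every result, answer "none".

Per-candidate check:
(A) algal bloom die-off — pH down +; dissolved oxygen up +; macroinvertebrate diversity down +; conductivity up +; water clarity down -; sediment load up -; surface temperature down +
(B) nutrient upwelling — pH down +; dissolved oxygen up +; macroinvertebrate diversity down -; conductivity up -; water clarity down +; sediment load up +; surface temperature down -
(C) groundwater intrusion — pH down -; dissolved oxygen up +; macroinvertebrate diversity down -; conductivity up -; water clarity down -; sediment load up -; surface temperature down -
(D) sediment plume from construction — pH down -; dissolved oxygen up +; macroinvertebrate diversity down +; conductivity up -; water clarity down +; sediment load up +; surface temperature down -
(E) warming surface water — pH down + (through conductivity up → pH down); dissolved oxygen up + (through conductivity up → macroinvertebrate diversity down → dissolved oxygen up); macroinvertebrate diversity down + (through conductivity up → macroinvertebrate diversity down); conductivity up +; water clarity down +; sediment load up +; surface temperature down +
(E) alone accounts for all the evidence.

E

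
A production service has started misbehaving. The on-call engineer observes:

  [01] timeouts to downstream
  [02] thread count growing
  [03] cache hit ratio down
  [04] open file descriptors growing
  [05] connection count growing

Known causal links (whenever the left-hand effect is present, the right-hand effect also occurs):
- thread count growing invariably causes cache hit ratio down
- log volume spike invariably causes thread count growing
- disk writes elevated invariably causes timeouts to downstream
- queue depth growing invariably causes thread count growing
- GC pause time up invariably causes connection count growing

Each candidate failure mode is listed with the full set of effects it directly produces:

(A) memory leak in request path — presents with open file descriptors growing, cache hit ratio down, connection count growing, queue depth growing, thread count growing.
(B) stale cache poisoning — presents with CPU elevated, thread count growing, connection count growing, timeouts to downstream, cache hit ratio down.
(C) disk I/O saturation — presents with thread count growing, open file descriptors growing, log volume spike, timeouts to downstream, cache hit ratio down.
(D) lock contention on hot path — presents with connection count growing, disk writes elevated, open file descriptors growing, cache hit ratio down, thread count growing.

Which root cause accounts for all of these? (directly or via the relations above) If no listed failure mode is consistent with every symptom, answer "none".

Testing each hypothesis:
(A) memory leak in request path — timeouts to downstream NO; thread count growing yes; cache hit ratio down yes; open file descriptors growing yes; connection count growing yes
(B) stale cache poisoning — does not account for open file descriptors growing
(C) disk I/O saturation — timeouts to downstream yes; thread count growing yes; cache hit ratio down yes; open file descriptors growing yes; connection count growing NO
(D) lock contention on hot path — timeouts to downstream yes (through disk writes elevated → timeouts to downstream); thread count growing yes; cache hit ratio down yes; open file descriptors growing yes; connection count growing yes
(D) alone accounts for all the evidence.

D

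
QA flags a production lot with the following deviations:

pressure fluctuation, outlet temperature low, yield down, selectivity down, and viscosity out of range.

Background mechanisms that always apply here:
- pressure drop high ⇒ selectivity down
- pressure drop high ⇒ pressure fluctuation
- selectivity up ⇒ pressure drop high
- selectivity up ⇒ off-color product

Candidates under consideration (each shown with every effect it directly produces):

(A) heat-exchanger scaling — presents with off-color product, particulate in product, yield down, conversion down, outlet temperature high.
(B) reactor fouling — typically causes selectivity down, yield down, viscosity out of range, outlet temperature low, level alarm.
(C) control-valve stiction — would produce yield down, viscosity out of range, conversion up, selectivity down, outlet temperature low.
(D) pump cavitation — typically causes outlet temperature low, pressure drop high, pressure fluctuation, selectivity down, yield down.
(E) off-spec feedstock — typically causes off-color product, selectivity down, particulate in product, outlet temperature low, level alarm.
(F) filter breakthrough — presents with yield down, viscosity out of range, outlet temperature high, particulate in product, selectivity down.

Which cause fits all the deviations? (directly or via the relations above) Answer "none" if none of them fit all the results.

Per-candidate check:
(A) heat-exchanger scaling — pressure fluctuation ✗; outlet temperature low ✗; yield down ✓; selectivity down ✗; viscosity out of range ✗
(B) reactor fouling — does not account for pressure fluctuation
(C) control-valve stiction — does not account for pressure fluctuation
(D) pump cavitation — pressure fluctuation ✓; outlet temperature low ✓; yield down ✓; selectivity down ✓; viscosity out of range ✗
(E) off-spec feedstock — pressure fluctuation ✗; outlet temperature low ✓; yield down ✗; selectivity down ✓; viscosity out of range ✗
(F) filter breakthrough — pressure fluctuation ✗; outlet temperature low ✗; yield down ✓; selectivity down ✓; viscosity out of range ✓
Every candidate fails on at least one observation.

none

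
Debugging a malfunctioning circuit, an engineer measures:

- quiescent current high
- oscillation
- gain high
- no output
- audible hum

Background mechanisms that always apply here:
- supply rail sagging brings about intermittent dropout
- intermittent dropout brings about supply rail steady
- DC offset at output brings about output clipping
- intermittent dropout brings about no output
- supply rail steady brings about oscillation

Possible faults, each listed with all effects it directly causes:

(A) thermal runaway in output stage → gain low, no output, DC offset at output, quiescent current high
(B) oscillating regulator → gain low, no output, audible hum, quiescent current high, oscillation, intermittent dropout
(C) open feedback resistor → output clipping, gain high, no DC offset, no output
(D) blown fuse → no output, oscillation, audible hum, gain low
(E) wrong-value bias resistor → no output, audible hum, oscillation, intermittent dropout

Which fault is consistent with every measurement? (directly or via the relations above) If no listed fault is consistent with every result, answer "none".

none

Testing each hypothesis:
(A) thermal runaway in output stage — fails on oscillation, gain high, audible hum (predicts gain low, not gain high)
(B) oscillating regulator — quiescent current high yes; oscillation yes; gain high NO; no output yes; audible hum yes
(C) open feedback resistor — does not account for quiescent current high, oscillation, audible hum
(D) blown fuse — quiescent current high NO; oscillation yes; gain high NO; no output yes; audible hum yes
(E) wrong-value bias resistor — quiescent current high NO; oscillation yes; gain high NO; no output yes; audible hum yes
Every candidate fails on at least one observation.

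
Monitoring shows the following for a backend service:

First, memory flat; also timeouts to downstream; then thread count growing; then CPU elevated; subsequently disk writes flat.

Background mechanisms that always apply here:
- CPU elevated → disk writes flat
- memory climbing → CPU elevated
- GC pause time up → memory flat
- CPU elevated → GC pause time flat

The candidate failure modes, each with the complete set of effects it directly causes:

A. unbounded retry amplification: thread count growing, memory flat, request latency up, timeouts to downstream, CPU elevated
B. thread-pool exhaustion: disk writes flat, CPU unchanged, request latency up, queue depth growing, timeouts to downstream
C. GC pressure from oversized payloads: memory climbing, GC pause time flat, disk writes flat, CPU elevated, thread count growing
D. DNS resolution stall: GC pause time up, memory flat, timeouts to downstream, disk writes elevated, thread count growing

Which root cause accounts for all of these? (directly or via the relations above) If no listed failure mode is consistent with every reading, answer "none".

Per-candidate check:
(A) unbounded retry amplification — memory flat yes; timeouts to downstream yes; thread count growing yes; CPU elevated yes; disk writes flat yes (by CPU elevated → disk writes flat)
(B) thread-pool exhaustion — fails on memory flat, thread count growing, CPU elevated (predicts CPU unchanged, not CPU elevated)
(C) GC pressure from oversized payloads — memory flat NO; timeouts to downstream NO; thread count growing yes; CPU elevated yes; disk writes flat yes
(D) DNS resolution stall — memory flat yes; timeouts to downstream yes; thread count growing yes; CPU elevated NO; disk writes flat NO
Only (A) is consistent with every observation.

A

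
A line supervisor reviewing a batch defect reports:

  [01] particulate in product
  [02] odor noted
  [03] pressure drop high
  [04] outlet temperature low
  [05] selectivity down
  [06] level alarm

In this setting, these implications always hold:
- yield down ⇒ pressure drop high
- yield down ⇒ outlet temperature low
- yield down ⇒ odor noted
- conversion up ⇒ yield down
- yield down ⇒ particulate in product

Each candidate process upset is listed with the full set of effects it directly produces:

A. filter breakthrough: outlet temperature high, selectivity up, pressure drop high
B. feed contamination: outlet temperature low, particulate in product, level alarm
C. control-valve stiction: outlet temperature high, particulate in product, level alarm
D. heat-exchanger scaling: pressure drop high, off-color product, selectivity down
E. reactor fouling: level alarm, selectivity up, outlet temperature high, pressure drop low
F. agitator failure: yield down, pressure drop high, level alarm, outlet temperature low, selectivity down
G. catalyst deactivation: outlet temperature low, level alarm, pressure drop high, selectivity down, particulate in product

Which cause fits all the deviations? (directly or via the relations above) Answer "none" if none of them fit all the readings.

F

Per-candidate check:
(A) filter breakthrough — particulate in product -; odor noted -; pressure drop high +; outlet temperature low -; selectivity down -; level alarm -
(B) feed contamination — does not account for odor noted, pressure drop high, selectivity down
(C) control-valve stiction — fails on odor noted, pressure drop high, outlet temperature low, selectivity down (predicts outlet temperature high, not outlet temperature low)
(D) heat-exchanger scaling — does not account for particulate in product, odor noted, outlet temperature low, level alarm
(E) reactor fouling — fails on particulate in product, odor noted, pressure drop high, outlet temperature low, selectivity down (predicts pressure drop low, not pressure drop high; predicts outlet temperature high, not outlet temperature low; predicts selectivity up, not selectivity down)
(F) agitator failure — particulate in product + (via yield down → particulate in product); odor noted + (via yield down → odor noted); pressure drop high +; outlet temperature low +; selectivity down +; level alarm +
(G) catalyst deactivation — does not account for odor noted
(F) alone accounts for all the evidence.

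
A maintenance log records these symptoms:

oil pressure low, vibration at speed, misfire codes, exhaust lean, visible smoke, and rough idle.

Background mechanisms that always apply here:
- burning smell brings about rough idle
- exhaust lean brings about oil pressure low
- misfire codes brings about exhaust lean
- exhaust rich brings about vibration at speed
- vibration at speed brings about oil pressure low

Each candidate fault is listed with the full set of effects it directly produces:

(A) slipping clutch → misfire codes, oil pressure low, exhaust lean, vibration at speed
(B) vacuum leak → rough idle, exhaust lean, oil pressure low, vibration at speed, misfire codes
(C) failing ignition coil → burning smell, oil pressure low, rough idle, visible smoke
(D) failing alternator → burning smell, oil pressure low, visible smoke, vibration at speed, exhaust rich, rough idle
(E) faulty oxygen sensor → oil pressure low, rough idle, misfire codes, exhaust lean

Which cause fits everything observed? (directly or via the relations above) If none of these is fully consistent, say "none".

none

For each candidate, compare predicted effects to what was observed:
(A) slipping clutch — does not account for visible smoke, rough idle
(B) vacuum leak — oil pressure low ✓; vibration at speed ✓; misfire codes ✓; exhaust lean ✓; visible smoke ✗; rough idle ✓
(C) failing ignition coil — does not account for vibration at speed, misfire codes, exhaust lean
(D) failing alternator — fails on misfire codes, exhaust lean (predicts exhaust rich, not exhaust lean)
(E) faulty oxygen sensor — oil pressure low ✓; vibration at speed ✗; misfire codes ✓; exhaust lean ✓; visible smoke ✗; rough idle ✓
Every candidate fails on at least one observation.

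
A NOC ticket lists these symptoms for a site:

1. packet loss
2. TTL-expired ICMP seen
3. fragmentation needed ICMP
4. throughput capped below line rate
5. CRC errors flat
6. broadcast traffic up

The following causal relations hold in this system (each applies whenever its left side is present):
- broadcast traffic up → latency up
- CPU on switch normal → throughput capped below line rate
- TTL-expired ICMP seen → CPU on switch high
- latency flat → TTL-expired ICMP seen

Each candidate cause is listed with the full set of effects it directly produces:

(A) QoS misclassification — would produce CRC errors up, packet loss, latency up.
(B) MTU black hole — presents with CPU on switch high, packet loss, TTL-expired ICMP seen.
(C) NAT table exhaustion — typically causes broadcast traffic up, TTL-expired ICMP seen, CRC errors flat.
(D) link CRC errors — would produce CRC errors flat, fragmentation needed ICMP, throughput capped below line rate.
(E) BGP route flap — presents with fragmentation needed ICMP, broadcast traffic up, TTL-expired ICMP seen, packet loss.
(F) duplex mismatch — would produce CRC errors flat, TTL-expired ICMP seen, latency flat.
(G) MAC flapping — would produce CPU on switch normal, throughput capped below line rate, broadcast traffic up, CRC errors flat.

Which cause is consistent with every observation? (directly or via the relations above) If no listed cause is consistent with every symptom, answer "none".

none

Testing each hypothesis:
(A) QoS misclassification — fails on TTL-expired ICMP seen, fragmentation needed ICMP, throughput capped below line rate, CRC errors flat, broadcast traffic up (predicts CRC errors up, not CRC errors flat)
(B) MTU black hole — packet loss +; TTL-expired ICMP seen +; fragmentation needed ICMP -; throughput capped below line rate -; CRC errors flat -; broadcast traffic up -
(C) NAT table exhaustion — packet loss -; TTL-expired ICMP seen +; fragmentation needed ICMP -; throughput capped below line rate -; CRC errors flat +; broadcast traffic up +
(D) link CRC errors — packet loss -; TTL-expired ICMP seen -; fragmentation needed ICMP +; throughput capped below line rate +; CRC errors flat +; broadcast traffic up -
(E) BGP route flap — packet loss +; TTL-expired ICMP seen +; fragmentation needed ICMP +; throughput capped below line rate -; CRC errors flat -; broadcast traffic up +
(F) duplex mismatch — does not account for packet loss, fragmentation needed ICMP, throughput capped below line rate, broadcast traffic up
(G) MAC flapping — packet loss -; TTL-expired ICMP seen -; fragmentation needed ICMP -; throughput capped below line rate +; CRC errors flat +; broadcast traffic up +
None of the listed candidates fits everything.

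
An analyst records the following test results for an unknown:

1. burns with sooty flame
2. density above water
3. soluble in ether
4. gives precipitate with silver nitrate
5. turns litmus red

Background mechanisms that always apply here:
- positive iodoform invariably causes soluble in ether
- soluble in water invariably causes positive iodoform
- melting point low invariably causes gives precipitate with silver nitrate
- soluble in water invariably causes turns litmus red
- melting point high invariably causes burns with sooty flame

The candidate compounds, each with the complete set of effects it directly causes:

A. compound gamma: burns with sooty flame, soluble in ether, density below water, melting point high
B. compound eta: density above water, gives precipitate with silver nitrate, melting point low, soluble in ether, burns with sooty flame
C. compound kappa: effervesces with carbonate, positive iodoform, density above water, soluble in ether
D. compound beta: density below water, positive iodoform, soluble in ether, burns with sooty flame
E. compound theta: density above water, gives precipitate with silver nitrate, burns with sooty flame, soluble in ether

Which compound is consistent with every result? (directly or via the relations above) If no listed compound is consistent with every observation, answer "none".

none

For each candidate, compare predicted effects to what was observed:
(A) compound gamma — fails on density above water, gives precipitate with silver nitrate, turns litmus red (predicts density below water, not density above water)
(B) compound eta — does not account for turns litmus red
(C) compound kappa — burns with sooty flame -; density above water +; soluble in ether +; gives precipitate with silver nitrate -; turns litmus red -
(D) compound beta — fails on density above water, gives precipitate with silver nitrate, turns litmus red (predicts density below water, not density above water)
(E) compound theta — does not account for turns litmus red
No candidate is consistent with all observations.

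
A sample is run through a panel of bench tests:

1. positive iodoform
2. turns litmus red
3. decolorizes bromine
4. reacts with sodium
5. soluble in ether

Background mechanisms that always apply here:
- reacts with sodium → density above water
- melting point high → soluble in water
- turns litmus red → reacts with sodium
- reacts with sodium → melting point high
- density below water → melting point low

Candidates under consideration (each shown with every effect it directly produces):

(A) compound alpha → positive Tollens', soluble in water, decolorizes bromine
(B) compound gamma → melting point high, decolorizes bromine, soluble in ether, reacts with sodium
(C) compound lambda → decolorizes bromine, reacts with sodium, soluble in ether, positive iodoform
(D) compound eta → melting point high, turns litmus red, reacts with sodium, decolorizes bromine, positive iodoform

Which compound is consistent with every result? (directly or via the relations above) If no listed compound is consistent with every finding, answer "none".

none

Per-candidate check:
(A) compound alpha — positive iodoform -; turns litmus red -; decolorizes bromine +; reacts with sodium -; soluble in ether -
(B) compound gamma — positive iodoform -; turns litmus red -; decolorizes bromine +; reacts with sodium +; soluble in ether +
(C) compound lambda — positive iodoform +; turns litmus red -; decolorizes bromine +; reacts with sodium +; soluble in ether +
(D) compound eta — does not account for soluble in ether
No candidate is consistent with all observations.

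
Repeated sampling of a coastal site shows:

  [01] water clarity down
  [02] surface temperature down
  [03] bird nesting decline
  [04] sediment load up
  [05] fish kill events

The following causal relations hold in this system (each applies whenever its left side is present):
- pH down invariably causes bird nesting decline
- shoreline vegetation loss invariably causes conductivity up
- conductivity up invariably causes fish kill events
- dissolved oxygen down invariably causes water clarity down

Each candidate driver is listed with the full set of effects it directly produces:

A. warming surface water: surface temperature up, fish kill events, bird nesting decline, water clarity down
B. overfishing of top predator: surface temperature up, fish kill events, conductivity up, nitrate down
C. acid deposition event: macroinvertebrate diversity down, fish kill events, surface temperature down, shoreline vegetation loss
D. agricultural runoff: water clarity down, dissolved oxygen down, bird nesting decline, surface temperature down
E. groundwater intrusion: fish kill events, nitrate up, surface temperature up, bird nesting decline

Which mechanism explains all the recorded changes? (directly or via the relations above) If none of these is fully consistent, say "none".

none

For each candidate, compare predicted effects to what was observed:
(A) warming surface water — fails on surface temperature down, sediment load up (predicts surface temperature up, not surface temperature down)
(B) overfishing of top predator — fails on water clarity down, surface temperature down, bird nesting decline, sediment load up (predicts surface temperature up, not surface temperature down)
(C) acid deposition event — water clarity down miss; surface temperature down match; bird nesting decline miss; sediment load up miss; fish kill events match
(D) agricultural runoff — water clarity down match; surface temperature down match; bird nesting decline match; sediment load up miss; fish kill events miss
(E) groundwater intrusion — fails on water clarity down, surface temperature down, sediment load up (predicts surface temperature up, not surface temperature down)
Every candidate fails on at least one observation.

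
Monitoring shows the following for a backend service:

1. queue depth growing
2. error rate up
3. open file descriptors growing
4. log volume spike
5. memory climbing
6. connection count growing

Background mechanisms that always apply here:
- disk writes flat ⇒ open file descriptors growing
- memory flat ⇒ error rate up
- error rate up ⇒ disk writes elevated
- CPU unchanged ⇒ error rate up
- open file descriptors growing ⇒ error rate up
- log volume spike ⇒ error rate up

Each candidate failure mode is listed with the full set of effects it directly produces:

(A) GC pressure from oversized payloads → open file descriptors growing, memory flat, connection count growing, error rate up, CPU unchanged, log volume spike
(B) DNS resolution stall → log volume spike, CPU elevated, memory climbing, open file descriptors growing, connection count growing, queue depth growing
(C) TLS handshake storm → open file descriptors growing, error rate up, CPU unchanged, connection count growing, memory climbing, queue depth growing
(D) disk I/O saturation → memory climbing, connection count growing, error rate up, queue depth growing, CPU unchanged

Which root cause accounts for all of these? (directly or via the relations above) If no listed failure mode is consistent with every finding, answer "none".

B

For each candidate, compare predicted effects to what was observed:
(A) GC pressure from oversized payloads — queue depth growing miss; error rate up match; open file descriptors growing match; log volume spike match; memory climbing miss; connection count growing match
(B) DNS resolution stall — queue depth growing match; error rate up match (via log volume spike → error rate up); open file descriptors growing match; log volume spike match; memory climbing match; connection count growing match
(C) TLS handshake storm — queue depth growing match; error rate up match; open file descriptors growing match; log volume spike miss; memory climbing match; connection count growing match
(D) disk I/O saturation — queue depth growing match; error rate up match; open file descriptors growing miss; log volume spike miss; memory climbing match; connection count growing match
(B) is the only candidate with no mismatches.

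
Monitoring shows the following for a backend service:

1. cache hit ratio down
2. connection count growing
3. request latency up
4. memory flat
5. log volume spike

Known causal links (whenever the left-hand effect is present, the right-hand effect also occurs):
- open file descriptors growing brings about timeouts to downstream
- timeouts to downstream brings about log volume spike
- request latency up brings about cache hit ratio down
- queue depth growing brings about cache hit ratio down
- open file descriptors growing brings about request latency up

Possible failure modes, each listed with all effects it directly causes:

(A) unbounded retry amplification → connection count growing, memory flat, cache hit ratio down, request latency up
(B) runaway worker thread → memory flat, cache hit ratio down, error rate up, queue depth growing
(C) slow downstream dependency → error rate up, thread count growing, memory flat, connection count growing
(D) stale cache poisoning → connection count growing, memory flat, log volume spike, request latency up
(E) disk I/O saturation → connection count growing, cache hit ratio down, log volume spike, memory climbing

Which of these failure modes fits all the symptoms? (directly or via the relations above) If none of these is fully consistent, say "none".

D

Testing each hypothesis:
(A) unbounded retry amplification — does not account for log volume spike
(B) runaway worker thread — does not account for connection count growing, request latency up, log volume spike
(C) slow downstream dependency — does not account for cache hit ratio down, request latency up, log volume spike
(D) stale cache poisoning — accounts for every observation (cache hit ratio down via request latency up → cache hit ratio down)
(E) disk I/O saturation — cache hit ratio down yes; connection count growing yes; request latency up NO; memory flat NO; log volume spike yes
Only (D) is consistent with every observation.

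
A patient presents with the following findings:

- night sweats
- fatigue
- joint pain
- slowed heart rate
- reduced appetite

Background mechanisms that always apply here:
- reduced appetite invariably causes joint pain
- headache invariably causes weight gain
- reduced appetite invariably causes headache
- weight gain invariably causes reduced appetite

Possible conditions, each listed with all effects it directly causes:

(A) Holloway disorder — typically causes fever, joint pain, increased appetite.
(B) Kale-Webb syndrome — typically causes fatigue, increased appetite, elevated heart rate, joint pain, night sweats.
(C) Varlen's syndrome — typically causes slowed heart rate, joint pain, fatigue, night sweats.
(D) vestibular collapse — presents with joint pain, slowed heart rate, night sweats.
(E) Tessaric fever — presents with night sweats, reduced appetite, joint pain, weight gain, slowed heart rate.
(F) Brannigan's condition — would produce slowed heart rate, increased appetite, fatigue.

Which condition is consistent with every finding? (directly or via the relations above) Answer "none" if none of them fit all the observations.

none

Checking each candidate against the observations:
(A) Holloway disorder — night sweats NO; fatigue NO; joint pain yes; slowed heart rate NO; reduced appetite NO
(B) Kale-Webb syndrome — fails on slowed heart rate, reduced appetite (predicts elevated heart rate, not slowed heart rate; predicts increased appetite, not reduced appetite)
(C) Varlen's syndrome — does not account for reduced appetite
(D) vestibular collapse — night sweats yes; fatigue NO; joint pain yes; slowed heart rate yes; reduced appetite NO
(E) Tessaric fever — night sweats yes; fatigue NO; joint pain yes; slowed heart rate yes; reduced appetite yes
(F) Brannigan's condition — fails on night sweats, joint pain, reduced appetite (predicts increased appetite, not reduced appetite)
None of the listed candidates fits everything.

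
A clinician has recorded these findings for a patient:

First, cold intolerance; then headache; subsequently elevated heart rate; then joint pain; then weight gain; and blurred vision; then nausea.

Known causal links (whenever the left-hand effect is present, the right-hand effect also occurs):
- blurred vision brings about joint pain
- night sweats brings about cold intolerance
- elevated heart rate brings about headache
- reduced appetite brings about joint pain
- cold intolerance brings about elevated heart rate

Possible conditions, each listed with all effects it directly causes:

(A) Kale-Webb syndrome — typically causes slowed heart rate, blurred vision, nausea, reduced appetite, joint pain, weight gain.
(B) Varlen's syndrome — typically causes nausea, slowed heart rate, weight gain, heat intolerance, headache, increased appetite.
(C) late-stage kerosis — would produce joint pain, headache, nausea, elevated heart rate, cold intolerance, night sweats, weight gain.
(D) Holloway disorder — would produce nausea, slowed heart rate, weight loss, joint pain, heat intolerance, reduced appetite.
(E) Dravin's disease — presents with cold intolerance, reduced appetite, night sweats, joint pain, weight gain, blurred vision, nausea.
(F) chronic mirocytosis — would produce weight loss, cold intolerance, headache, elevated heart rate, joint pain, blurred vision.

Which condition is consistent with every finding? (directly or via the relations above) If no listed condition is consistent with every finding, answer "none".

E

Per-candidate check:
(A) Kale-Webb syndrome — cold intolerance miss; headache miss; elevated heart rate miss; joint pain match; weight gain match; blurred vision match; nausea match
(B) Varlen's syndrome — fails on cold intolerance, elevated heart rate, joint pain, blurred vision (predicts heat intolerance, not cold intolerance; predicts slowed heart rate, not elevated heart rate)
(C) late-stage kerosis — does not account for blurred vision
(D) Holloway disorder — cold intolerance miss; headache miss; elevated heart rate miss; joint pain match; weight gain miss; blurred vision miss; nausea match
(E) Dravin's disease — cold intolerance match; headache match (through cold intolerance → elevated heart rate → headache); elevated heart rate match (through cold intolerance → elevated heart rate); joint pain match; weight gain match; blurred vision match; nausea match
(F) chronic mirocytosis — fails on weight gain, nausea (predicts weight loss, not weight gain)
(E) alone accounts for all the evidence.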